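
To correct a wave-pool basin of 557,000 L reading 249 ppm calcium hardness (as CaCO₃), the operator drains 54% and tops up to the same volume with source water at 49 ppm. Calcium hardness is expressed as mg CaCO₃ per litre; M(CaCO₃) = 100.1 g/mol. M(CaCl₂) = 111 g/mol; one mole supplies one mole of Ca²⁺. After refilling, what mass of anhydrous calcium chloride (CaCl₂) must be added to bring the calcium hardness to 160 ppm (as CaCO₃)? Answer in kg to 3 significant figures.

11.7 kg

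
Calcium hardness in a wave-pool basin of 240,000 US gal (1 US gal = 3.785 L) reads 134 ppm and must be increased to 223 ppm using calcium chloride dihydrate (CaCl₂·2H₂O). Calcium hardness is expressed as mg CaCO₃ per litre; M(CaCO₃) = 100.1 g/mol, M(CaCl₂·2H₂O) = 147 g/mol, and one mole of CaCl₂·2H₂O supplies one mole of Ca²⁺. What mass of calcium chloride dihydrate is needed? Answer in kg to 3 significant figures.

Volume: 240,000 US gal × 3.785 L/gal = 908,400 L.
Hardness to add: (223 − 134) = 89 mg/L as CaCO₃ × 908,400 L = 80,850 g as CaCO₃.
Moles of Ca²⁺ (1 mol Ca²⁺ ≡ 1 mol CaCO₃): 80,850 / 100.1 g/mol = 807.7 mol.
Mass of CaCl₂·2H₂O: 807.7 × 147 = 118,700 g.

119 kg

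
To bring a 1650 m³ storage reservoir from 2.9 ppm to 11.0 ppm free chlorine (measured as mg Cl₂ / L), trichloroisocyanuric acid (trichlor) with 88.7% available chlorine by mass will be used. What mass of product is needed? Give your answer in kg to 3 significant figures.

15.1 kg

Volume: 1650 m³ = 1,650,000 L.
Chlorine deficit: 11.0 − 2.9 = 8.1 ppm = 8.1 mg/L as Cl₂.
Cl₂ equivalent needed: 8.1 mg/L × 1,650,000 L = 13,360,000 mg = 13,360 g.
Product at 88.7% available chlorine: 13,360 / 0.887 = 15,070 g.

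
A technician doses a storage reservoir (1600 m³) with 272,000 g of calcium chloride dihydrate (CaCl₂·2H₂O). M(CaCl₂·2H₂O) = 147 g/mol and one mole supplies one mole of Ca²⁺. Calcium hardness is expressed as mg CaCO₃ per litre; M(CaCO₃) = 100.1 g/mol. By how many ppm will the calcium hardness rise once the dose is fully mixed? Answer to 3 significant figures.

116 ppm

Volume: 1600 m³ = 1,600,000 L.
Moles of Ca²⁺: 272,000 g ÷ 147 g/mol = 1850 mol.
As CaCO₃: 1850 mol × 100.1 g/mol = 185,200 g.
Rise: 185,200 g / 1,600,000 L × 1000 = 115.8 mg/L.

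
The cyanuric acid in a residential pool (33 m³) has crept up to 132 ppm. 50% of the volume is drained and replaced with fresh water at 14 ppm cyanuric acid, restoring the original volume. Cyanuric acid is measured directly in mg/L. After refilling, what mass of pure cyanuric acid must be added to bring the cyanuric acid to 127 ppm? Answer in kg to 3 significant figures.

Volume: 33 m³ = 33,000 L.
After draining 50% and refilling: 132 × 0.50 + 14 × 0.50 = 73 ppm.
Deficit to target: 127 − 73 = 54 mg/L.
Mass: 54 mg/L × 33,000 L = 1782 g cyanuric acid.

1.78 kg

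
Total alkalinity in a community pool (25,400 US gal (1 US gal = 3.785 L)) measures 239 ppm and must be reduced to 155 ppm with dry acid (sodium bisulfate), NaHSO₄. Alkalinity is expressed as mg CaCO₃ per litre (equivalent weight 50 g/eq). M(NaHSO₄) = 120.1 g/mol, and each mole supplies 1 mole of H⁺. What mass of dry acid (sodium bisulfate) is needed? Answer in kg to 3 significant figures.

19.4 kg

Volume: 25,400 US gal × 3.785 L/gal = 96,139 L.
Alkalinity to neutralize: (239 − 155) = 84 mg/L as CaCO₃ × 96,139 L = 8076 g as CaCO₃.
Equivalents of H⁺ required: 8076 ÷ 50 g/eq = 161.5 eq = 161.5 mol NaHSO₄.
Mass of NaHSO₄: 161.5 × 120.1 = 19,400 g.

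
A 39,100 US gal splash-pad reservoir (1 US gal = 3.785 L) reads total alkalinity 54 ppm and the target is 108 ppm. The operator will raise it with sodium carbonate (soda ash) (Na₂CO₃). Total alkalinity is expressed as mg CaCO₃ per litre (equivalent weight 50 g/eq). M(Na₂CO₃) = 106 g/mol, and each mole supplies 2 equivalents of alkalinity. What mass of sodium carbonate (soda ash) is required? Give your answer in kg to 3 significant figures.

8.47 kg

Volume: 39,100 US gal × 3.785 L/gal = 147,994 L.
Alkalinity to add: (108 − 54) = 54 mg/L as CaCO₃ × 147,994 L = 7992 g as CaCO₃.
Equivalents: 7992 g ÷ 50 g/eq = 159.8 eq.
Each mole of Na₂CO₃ supplies 2 eq, so 159.8 / 2 = 79.92 mol.
Mass: 79.92 mol × 106 g/mol = 8471 g.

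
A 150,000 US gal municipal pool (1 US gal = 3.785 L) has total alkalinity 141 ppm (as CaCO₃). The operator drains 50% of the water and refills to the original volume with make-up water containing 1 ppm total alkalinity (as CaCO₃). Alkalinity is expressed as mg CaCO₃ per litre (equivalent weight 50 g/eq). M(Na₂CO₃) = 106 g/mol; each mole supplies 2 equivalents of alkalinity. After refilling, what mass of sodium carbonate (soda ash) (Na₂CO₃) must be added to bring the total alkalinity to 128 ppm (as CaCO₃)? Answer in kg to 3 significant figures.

34.3 kg

Volume: 150,000 US gal × 3.785 L/gal = 567,750 L.
After draining 50% and refilling: 141 × 0.50 + 1 × 0.50 = 71 ppm.
Deficit to target: 128 − 71 = 57 mg/L.
As CaCO₃: 57 mg/L × 567,750 L = 32,360 g; ÷ 50 g/eq ÷ 2 = 323.6 mol Na₂CO₃.
Mass: 323.6 × 106 = 34,300 g.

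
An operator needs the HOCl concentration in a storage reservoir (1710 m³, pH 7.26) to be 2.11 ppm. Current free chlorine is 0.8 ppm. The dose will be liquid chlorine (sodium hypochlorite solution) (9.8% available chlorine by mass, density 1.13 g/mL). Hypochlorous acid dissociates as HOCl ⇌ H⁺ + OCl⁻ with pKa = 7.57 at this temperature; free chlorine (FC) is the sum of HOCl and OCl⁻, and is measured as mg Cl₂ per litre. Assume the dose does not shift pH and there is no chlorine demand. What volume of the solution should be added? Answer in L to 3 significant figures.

36.2 L

Volume: 1710 m³ = 1,710,000 L.
[OCl⁻]/[HOCl] = 10^(pH − pKa) = 10^(7.26 − 7.57) = 0.4898; fraction as HOCl = 1/(1 + 0.4898) = 0.6712.
Free chlorine required for 2.11 ppm HOCl: 2.11 / 0.6712 = 3.143 ppm.
FC to add: 3.143 − 0.8 = 2.343 mg/L as Cl₂.
Cl₂ equivalent: 2.343 mg/L × 1,710,000 L = 4007 g.
Product at 9.8% available Cl: 4007 / 0.098 = 40,890 g.
Volume: 40,890 g ÷ 1.13 g/mL = 36,190 mL.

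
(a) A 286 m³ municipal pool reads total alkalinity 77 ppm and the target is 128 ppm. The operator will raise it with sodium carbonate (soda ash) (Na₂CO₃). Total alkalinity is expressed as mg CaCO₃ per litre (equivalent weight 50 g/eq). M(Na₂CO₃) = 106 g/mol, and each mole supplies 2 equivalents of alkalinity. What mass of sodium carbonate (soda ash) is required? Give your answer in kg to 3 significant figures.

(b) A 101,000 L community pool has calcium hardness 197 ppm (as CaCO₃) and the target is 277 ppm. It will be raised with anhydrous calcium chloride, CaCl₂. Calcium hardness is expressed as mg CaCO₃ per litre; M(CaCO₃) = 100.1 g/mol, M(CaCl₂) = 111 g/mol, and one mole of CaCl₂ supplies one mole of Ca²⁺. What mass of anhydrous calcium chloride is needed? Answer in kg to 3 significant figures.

(a) Volume: 286 m³ = 286,000 L.
(a) Alkalinity to add: (128 − 77) = 51 mg/L as CaCO₃ × 286,000 L = 14,590 g as CaCO₃.
(a) Equivalents: 14,590 g ÷ 50 g/eq = 291.7 eq.
(a) Each mole of Na₂CO₃ supplies 2 eq, so 291.7 / 2 = 145.9 mol.
(a) Mass: 145.9 mol × 106 g/mol = 15,460 g.

(b) Hardness to add: (277 − 197) = 80 mg/L as CaCO₃ × 101,000 L = 8080 g as CaCO₃.
(b) Moles of Ca²⁺ (1 mol Ca²⁺ ≡ 1 mol CaCO₃): 8080 / 100.1 g/mol = 80.72 mol.
(b) Mass of CaCl₂: 80.72 × 111 = 8960 g.

(a) 15.5 kg; (b) 8.96 kg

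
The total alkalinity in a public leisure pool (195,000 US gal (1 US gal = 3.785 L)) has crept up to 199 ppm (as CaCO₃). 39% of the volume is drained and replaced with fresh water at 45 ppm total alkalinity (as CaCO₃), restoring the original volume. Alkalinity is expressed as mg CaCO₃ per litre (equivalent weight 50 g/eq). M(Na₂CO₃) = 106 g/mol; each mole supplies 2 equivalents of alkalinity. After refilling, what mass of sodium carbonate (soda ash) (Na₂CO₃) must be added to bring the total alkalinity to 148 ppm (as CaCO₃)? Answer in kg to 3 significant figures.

Volume: 195,000 US gal × 3.785 L/gal = 738,075 L.
After draining 39% and refilling: 199 × 0.61 + 45 × 0.39 = 138.94 ppm.
Deficit to target: 148 − 138.94 = 9.06 mg/L.
As CaCO₃: 9.06 mg/L × 738,075 L = 6687 g; ÷ 50 g/eq ÷ 2 = 66.87 mol Na₂CO₃.
Mass: 66.87 × 106 = 7088 g.

7.09 kg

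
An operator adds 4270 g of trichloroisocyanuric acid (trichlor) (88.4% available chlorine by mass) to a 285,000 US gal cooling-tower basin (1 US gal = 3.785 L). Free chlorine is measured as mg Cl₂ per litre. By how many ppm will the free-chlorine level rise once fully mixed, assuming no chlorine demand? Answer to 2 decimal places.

Volume: 285,000 US gal × 3.785 L/gal = 1,078,725 L.
Available chlorine delivered: 4270 g × 0.884 = 3775 g as Cl₂.
Concentration rise: 3775 g / 1,078,725 L = 3.499 mg/L = 3.50 ppm.

3.50 ppm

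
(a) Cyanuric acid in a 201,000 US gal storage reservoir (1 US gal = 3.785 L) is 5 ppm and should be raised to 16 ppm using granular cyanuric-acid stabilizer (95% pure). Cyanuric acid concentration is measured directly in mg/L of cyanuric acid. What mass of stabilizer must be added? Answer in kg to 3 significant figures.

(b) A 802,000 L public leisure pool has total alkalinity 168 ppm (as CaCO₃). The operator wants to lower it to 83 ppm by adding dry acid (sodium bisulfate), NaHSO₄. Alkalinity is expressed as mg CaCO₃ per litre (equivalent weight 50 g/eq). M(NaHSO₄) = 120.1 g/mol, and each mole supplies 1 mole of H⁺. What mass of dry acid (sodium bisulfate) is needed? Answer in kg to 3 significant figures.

(a) 8.81 kg; (b) 164 kg

(a) Volume: 201,000 US gal × 3.785 L/gal = 760,785 L.
(a) CYA to add: (16 − 5) = 11 mg/L × 760,785 L = 8369 g cyanuric acid.
(a) At 95% purity: 8369 / 0.95 = 8809 g product.

(b) Alkalinity to neutralize: (168 − 83) = 85 mg/L as CaCO₃ × 802,000 L = 68,170 g as CaCO₃.
(b) Equivalents of H⁺ required: 68,170 ÷ 50 g/eq = 1363 eq = 1363 mol NaHSO₄.
(b) Mass of NaHSO₄: 1363 × 120.1 = 163,700 g.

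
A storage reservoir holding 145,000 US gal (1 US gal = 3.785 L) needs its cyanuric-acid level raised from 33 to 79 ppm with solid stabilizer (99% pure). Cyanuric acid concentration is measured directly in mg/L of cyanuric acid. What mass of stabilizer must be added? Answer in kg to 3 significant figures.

25.5 kg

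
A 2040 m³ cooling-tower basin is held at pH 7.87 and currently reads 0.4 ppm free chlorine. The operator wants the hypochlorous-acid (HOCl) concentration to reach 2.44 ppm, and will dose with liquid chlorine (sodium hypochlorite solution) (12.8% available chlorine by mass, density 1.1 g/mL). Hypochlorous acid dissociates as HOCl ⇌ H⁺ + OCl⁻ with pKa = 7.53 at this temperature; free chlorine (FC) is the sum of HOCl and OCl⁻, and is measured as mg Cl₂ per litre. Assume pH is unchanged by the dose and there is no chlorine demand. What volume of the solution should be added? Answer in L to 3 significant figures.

107 L

Volume: 2040 m³ = 2,040,000 L.
[OCl⁻]/[HOCl] = 10^(pH − pKa) = 10^(7.87 − 7.53) = 2.188; fraction as HOCl = 1/(1 + 2.188) = 0.3137.
Free chlorine required for 2.44 ppm HOCl: 2.44 / 0.3137 = 7.778 ppm.
FC to add: 7.778 − 0.4 = 7.378 mg/L as Cl₂.
Cl₂ equivalent: 7.378 mg/L × 2,040,000 L = 15,050 g.
Product at 12.8% available Cl: 15,050 / 0.128 = 117,600 g.
Volume: 117,600 g ÷ 1.1 g/mL = 106,900 mL.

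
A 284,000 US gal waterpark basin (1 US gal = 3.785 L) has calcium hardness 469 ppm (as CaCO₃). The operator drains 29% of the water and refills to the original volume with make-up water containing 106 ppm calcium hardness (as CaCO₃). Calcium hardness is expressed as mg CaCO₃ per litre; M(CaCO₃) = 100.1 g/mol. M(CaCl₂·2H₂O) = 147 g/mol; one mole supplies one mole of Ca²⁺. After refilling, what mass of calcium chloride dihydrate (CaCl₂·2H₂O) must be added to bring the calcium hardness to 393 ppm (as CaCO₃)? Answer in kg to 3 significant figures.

Volume: 284,000 US gal × 3.785 L/gal = 1,074,940 L.
After draining 29% and refilling: 469 × 0.71 + 106 × 0.29 = 363.73 ppm.
Deficit to target: 393 − 363.73 = 29.27 mg/L.
As CaCO₃: 29.27 mg/L × 1,074,940 L = 31,460 g; ÷ 100.1 = 314.3 mol Ca²⁺.
Mass: 314.3 × 147 = 46,210 g.

46.2 kg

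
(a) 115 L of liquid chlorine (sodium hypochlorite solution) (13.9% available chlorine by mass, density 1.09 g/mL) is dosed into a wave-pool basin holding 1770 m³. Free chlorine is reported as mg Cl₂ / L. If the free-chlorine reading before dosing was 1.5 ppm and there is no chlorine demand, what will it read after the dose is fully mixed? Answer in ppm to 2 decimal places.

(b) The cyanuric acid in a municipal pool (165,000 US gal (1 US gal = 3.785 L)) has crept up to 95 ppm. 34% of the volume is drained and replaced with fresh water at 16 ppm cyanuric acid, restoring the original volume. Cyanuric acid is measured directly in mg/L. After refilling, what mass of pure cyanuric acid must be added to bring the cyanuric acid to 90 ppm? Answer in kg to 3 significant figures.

(a) Volume: 1770 m³ = 1,770,000 L.
(a) Mass of solution: 115 L × 1000 mL/L × 1.09 g/mL = 125,400 g.
(a) Available chlorine delivered: 125,400 g × 0.139 = 17,420 g as Cl₂.
(a) Concentration rise: 17,420 g / 1,770,000 L = 9.844 mg/L = 9.84 ppm.
(a) Final FC: 1.5 + 9.84 = 11.34 ppm.

(b) Volume: 165,000 US gal × 3.785 L/gal = 624,525 L.
(b) After draining 34% and refilling: 95 × 0.66 + 16 × 0.34 = 68.14 ppm.
(b) Deficit to target: 90 − 68.14 = 21.86 mg/L.
(b) Mass: 21.86 mg/L × 624,525 L = 13,650 g cyanuric acid.

(a) 11.34 ppm; (b) 13.7 kg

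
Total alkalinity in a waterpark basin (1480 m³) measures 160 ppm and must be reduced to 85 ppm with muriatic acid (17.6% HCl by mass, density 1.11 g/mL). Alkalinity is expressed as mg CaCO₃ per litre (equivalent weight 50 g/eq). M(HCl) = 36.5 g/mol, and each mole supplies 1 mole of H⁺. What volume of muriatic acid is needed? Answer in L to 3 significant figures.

415 L

Volume: 1480 m³ = 1,480,000 L.
Alkalinity to neutralize: (160 − 85) = 75 mg/L as CaCO₃ × 1,480,000 L = 111,000 g as CaCO₃.
Equivalents of H⁺ required: 111,000 ÷ 50 g/eq = 2220 eq = 2220 mol HCl.
Mass of HCl: 2220 × 36.5 = 81,030 g.
Mass of 17.6% solution: 81,030 / 0.176 = 460,400 g.
Volume: 460,400 g ÷ 1.11 g/mL = 414,800 mL.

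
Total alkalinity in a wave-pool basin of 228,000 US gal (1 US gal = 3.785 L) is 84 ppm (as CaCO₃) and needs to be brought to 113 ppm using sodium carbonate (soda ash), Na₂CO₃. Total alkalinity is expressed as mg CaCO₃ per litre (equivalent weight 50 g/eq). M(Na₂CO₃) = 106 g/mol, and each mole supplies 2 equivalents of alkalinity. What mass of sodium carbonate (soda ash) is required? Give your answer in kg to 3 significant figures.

Volume: 228,000 US gal × 3.785 L/gal = 862,980 L.
Alkalinity to add: (113 − 84) = 29 mg/L as CaCO₃ × 862,980 L = 25,030 g as CaCO₃.
Equivalents: 25,030 g ÷ 50 g/eq = 500.5 eq.
Each mole of Na₂CO₃ supplies 2 eq, so 500.5 / 2 = 250.3 mol.
Mass: 250.3 mol × 106 g/mol = 26,530 g.

26.5 kg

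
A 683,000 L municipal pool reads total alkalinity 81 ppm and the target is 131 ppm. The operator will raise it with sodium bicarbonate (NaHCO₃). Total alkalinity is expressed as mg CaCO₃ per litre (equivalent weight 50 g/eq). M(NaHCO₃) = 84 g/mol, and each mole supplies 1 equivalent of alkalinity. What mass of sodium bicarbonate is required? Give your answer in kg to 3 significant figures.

57.4 kg

Alkalinity to add: (131 − 81) = 50 mg/L as CaCO₃ × 683,000 L = 34,150 g as CaCO₃.
Equivalents: 34,150 g ÷ 50 g/eq = 683 eq.
NaHCO₃ supplies 1 eq per mole → 683 mol.
Mass: 683 mol × 84 g/mol = 57,370 g.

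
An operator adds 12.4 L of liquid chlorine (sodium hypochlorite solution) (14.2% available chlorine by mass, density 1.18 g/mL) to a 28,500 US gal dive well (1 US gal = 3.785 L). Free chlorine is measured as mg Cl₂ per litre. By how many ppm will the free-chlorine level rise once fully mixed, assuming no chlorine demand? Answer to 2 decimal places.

19.26 ppm

Volume: 28,500 US gal × 3.785 L/gal = 107,872 L.
Mass of solution: 12.4 L × 1000 mL/L × 1.18 g/mL = 14,630 g.
Available chlorine delivered: 14,630 g × 0.142 = 2078 g as Cl₂.
Concentration rise: 2078 g / 107,872 L = 19.26 mg/L = 19.26 ppm.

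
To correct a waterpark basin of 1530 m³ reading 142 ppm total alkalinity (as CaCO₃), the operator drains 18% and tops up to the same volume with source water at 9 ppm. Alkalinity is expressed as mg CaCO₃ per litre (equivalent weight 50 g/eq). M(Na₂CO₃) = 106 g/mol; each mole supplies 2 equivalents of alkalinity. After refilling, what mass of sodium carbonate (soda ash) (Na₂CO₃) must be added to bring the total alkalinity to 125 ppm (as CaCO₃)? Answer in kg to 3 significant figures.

Volume: 1530 m³ = 1,530,000 L.
After draining 18% and refilling: 142 × 0.82 + 9 × 0.18 = 118.06 ppm.
Deficit to target: 125 − 118.06 = 6.94 mg/L.
As CaCO₃: 6.94 mg/L × 1,530,000 L = 10,620 g; ÷ 50 g/eq ÷ 2 = 106.2 mol Na₂CO₃.
Mass: 106.2 × 106 = 11,260 g.

11.3 kg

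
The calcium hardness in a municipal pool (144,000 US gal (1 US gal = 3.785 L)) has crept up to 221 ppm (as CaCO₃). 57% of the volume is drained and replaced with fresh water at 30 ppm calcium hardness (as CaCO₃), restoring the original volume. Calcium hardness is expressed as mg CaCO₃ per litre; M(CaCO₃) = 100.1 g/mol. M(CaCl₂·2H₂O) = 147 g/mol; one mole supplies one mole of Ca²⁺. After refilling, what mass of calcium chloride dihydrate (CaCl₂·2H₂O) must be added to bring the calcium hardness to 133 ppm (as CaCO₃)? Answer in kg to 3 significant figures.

16.7 kg

Volume: 144,000 US gal × 3.785 L/gal = 545,040 L.
After draining 57% and refilling: 221 × 0.43 + 30 × 0.57 = 112.13 ppm.
Deficit to target: 133 − 112.13 = 20.87 mg/L.
As CaCO₃: 20.87 mg/L × 545,040 L = 11,370 g; ÷ 100.1 = 113.6 mol Ca²⁺.
Mass: 113.6 × 147 = 16,700 g.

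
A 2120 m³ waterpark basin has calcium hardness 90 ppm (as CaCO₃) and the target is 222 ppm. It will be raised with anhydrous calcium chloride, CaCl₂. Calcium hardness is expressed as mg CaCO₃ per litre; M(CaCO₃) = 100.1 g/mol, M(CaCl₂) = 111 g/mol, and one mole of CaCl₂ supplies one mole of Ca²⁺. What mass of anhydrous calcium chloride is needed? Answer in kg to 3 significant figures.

310 kg

Volume: 2120 m³ = 2,120,000 L.
Hardness to add: (222 − 90) = 132 mg/L as CaCO₃ × 2,120,000 L = 279,800 g as CaCO₃.
Moles of Ca²⁺ (1 mol Ca²⁺ ≡ 1 mol CaCO₃): 279,800 / 100.1 g/mol = 2796 mol.
Mass of CaCl₂: 2796 × 111 = 310,300 g.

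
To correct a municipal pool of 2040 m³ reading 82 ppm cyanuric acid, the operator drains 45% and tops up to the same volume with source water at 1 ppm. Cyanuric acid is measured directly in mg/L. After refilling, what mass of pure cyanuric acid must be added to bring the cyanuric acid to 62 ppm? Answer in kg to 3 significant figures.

33.6 kg

Volume: 2040 m³ = 2,040,000 L.
After draining 45% and refilling: 82 × 0.55 + 1 × 0.45 = 45.55 ppm.
Deficit to target: 62 − 45.55 = 16.45 mg/L.
Mass: 16.45 mg/L × 2,040,000 L = 33,560 g cyanuric acid.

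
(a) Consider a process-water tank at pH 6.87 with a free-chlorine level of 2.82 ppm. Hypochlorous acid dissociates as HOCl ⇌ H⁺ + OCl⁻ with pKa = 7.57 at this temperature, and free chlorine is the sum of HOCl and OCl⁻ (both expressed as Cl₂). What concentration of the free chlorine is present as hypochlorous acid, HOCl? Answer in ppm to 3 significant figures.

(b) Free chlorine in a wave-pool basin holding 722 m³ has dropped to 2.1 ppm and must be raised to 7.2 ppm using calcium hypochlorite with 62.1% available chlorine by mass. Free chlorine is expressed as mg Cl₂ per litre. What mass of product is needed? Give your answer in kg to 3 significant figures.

(a) 2.35 ppm; (b) 5.93 kg

(a) [OCl⁻]/[HOCl] = 10^(pH − pKa) = 10^(6.87 − 7.57) = 10^-0.70 = 0.1995.
(a) Fraction as HOCl = 1 / (1 + 0.1995) = 0.8337.
(a) HOCl = 0.8337 × 2.82 ppm = 2.351 ppm.

(b) Volume: 722 m³ = 722,000 L.
(b) Chlorine deficit: 7.2 − 2.1 = 5.1 ppm = 5.1 mg/L as Cl₂.
(b) Cl₂ equivalent needed: 5.1 mg/L × 722,000 L = 3,682,000 mg = 3682 g.
(b) Product at 62.1% available chlorine: 3682 / 0.621 = 5929 g.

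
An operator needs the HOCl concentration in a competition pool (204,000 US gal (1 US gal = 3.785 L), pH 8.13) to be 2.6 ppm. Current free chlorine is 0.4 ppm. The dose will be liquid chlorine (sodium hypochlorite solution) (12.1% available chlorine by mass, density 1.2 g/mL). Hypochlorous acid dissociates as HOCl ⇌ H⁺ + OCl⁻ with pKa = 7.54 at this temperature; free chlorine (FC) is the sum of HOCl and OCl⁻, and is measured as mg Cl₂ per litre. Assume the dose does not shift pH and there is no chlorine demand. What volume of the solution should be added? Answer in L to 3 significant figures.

65.5 L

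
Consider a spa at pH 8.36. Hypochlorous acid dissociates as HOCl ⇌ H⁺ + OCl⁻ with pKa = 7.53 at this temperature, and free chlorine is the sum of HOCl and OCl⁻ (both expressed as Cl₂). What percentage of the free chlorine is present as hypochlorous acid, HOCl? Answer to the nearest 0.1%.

12.9%

[OCl⁻]/[HOCl] = 10^(pH − pKa) = 10^(8.36 − 7.53) = 10^0.83 = 6.761.
Fraction as HOCl = 1 / (1 + 6.761) = 0.1289.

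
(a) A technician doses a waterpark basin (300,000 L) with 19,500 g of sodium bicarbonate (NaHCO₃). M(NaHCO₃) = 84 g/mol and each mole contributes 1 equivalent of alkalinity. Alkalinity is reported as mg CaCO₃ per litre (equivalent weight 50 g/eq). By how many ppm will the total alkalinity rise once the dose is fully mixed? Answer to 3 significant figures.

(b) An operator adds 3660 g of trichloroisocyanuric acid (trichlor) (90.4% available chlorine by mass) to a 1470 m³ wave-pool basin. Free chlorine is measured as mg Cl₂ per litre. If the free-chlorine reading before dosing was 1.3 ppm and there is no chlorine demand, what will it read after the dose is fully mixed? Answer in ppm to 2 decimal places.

(a) Moles of NaHCO₃: 19,500 g ÷ 84 g/mol = 232.1 mol → 232.1 eq of alkalinity.
(a) As CaCO₃: 232.1 eq × 50 g/eq = 11,610 g.
(a) Rise: 11,610 g / 300,000 L × 1000 = 38.69 mg/L.

(b) Volume: 1470 m³ = 1,470,000 L.
(b) Available chlorine delivered: 3660 g × 0.904 = 3309 g as Cl₂.
(b) Concentration rise: 3309 g / 1,470,000 L = 2.251 mg/L = 2.25 ppm.
(b) Final FC: 1.3 + 2.25 = 3.55 ppm.

(a) 38.7 ppm; (b) 3.55 ppm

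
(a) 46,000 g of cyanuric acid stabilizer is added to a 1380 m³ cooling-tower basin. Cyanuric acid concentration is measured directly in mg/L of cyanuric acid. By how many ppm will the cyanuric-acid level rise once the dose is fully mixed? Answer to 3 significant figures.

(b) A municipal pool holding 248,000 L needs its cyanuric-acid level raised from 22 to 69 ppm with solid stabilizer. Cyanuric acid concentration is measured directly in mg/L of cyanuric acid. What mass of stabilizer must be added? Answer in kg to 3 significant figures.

(a) 33.3 ppm; (b) 11.7 kg

(a) Volume: 1380 m³ = 1,380,000 L.
(a) Rise: 46,000 g / 1,380,000 L × 1000 = 33.33 mg/L.

(b) CYA to add: (69 − 22) = 47 mg/L × 248,000 L = 11,660 g cyanuric acid.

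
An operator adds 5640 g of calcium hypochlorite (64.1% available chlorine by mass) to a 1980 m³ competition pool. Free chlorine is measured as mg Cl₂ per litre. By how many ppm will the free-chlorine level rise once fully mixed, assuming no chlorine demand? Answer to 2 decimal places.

1.83 ppm

Volume: 1980 m³ = 1,980,000 L.
Available chlorine delivered: 5640 g × 0.641 = 3615 g as Cl₂.
Concentration rise: 3615 g / 1,980,000 L = 1.826 mg/L = 1.83 ppm.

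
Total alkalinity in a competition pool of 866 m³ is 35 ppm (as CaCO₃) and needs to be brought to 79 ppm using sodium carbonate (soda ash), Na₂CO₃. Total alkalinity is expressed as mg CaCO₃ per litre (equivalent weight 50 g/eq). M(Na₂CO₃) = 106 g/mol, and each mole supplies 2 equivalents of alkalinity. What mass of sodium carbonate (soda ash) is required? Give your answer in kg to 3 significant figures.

Volume: 866 m³ = 866,000 L.
Alkalinity to add: (79 − 35) = 44 mg/L as CaCO₃ × 866,000 L = 38,100 g as CaCO₃.
Equivalents: 38,100 g ÷ 50 g/eq = 762.1 eq.
Each mole of Na₂CO₃ supplies 2 eq, so 762.1 / 2 = 381 mol.
Mass: 381 mol × 106 g/mol = 40,390 g.

40.4 kg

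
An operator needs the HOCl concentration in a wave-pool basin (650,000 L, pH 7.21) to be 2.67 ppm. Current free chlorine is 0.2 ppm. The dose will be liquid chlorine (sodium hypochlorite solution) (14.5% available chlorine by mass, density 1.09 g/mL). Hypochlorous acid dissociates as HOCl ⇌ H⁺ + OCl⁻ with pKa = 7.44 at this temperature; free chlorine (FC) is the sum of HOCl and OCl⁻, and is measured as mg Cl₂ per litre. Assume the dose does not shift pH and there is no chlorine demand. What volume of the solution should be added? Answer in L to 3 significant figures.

16.6 L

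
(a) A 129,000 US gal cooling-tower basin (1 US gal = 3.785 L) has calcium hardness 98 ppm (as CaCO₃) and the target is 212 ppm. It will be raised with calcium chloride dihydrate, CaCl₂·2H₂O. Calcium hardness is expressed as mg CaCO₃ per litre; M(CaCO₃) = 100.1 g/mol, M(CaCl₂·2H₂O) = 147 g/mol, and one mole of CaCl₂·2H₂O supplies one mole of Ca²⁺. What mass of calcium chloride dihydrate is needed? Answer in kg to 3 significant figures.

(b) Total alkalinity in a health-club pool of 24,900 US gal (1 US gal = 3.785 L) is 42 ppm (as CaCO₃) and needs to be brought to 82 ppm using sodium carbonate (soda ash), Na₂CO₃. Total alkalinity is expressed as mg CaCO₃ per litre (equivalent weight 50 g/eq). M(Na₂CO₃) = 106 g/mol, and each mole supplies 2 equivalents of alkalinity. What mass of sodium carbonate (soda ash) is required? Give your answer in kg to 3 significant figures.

(a) 81.7 kg; (b) 4.00 kg

(a) Volume: 129,000 US gal × 3.785 L/gal = 488,265 L.
(a) Hardness to add: (212 − 98) = 114 mg/L as CaCO₃ × 488,265 L = 55,660 g as CaCO₃.
(a) Moles of Ca²⁺ (1 mol Ca²⁺ ≡ 1 mol CaCO₃): 55,660 / 100.1 g/mol = 556.1 mol.
(a) Mass of CaCl₂·2H₂O: 556.1 × 147 = 81,740 g.

(b) Volume: 24,900 US gal × 3.785 L/gal = 94,246 L.
(b) Alkalinity to add: (82 − 42) = 40 mg/L as CaCO₃ × 94,246 L = 3770 g as CaCO₃.
(b) Equivalents: 3770 g ÷ 50 g/eq = 75.4 eq.
(b) Each mole of Na₂CO₃ supplies 2 eq, so 75.4 / 2 = 37.7 mol.
(b) Mass: 37.7 mol × 106 g/mol = 3996 g.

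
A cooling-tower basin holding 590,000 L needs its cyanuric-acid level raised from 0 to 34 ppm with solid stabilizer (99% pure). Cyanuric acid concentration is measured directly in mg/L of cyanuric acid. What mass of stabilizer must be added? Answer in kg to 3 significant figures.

20.3 kg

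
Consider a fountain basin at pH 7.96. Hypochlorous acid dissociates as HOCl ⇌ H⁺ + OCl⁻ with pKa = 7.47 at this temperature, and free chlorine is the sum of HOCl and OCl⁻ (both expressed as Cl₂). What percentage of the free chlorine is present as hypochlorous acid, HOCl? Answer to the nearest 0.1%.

24.4%

[OCl⁻]/[HOCl] = 10^(pH − pKa) = 10^(7.96 − 7.47) = 10^0.49 = 3.09.
Fraction as HOCl = 1 / (1 + 3.09) = 0.2445.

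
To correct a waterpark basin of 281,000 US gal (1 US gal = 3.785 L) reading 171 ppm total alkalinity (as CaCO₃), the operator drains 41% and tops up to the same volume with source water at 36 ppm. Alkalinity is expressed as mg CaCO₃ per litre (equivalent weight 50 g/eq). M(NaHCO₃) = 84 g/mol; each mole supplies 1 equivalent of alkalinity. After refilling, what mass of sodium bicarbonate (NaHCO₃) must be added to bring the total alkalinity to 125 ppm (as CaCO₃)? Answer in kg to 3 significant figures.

Volume: 281,000 US gal × 3.785 L/gal = 1,063,585 L.
After draining 41% and refilling: 171 × 0.59 + 36 × 0.41 = 115.65 ppm.
Deficit to target: 125 − 115.65 = 9.35 mg/L.
As CaCO₃: 9.35 mg/L × 1,063,585 L = 9945 g; ÷ 50 g/eq ÷ 1 = 198.9 mol NaHCO₃.
Mass: 198.9 × 84 = 16,710 g.

16.7 kg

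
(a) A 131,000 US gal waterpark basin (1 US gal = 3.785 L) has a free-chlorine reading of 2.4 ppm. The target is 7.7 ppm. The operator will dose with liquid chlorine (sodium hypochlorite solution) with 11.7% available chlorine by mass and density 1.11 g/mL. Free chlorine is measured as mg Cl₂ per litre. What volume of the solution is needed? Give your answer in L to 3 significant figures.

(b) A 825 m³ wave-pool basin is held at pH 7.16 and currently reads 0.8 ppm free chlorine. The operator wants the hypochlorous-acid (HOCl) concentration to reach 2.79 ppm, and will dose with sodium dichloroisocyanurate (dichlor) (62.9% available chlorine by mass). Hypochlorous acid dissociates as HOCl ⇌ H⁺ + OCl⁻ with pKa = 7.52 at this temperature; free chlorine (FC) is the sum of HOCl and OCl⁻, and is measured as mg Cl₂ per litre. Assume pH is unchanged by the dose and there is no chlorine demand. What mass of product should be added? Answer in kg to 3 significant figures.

(a) Volume: 131,000 US gal × 3.785 L/gal = 495,835 L.
(a) Chlorine deficit: 7.7 − 2.4 = 5.3 ppm = 5.3 mg/L as Cl₂.
(a) Cl₂ equivalent needed: 5.3 mg/L × 495,835 L = 2,628,000 mg = 2628 g.
(a) Product at 11.7% available chlorine: 2628 / 0.117 = 22,460 g.
(a) Volume at density 1.11 g/mL: 22,460 g ÷ 1.11 g/mL = 20,240 mL.

(b) Volume: 825 m³ = 825,000 L.
(b) [OCl⁻]/[HOCl] = 10^(pH − pKa) = 10^(7.16 − 7.52) = 0.4365; fraction as HOCl = 1/(1 + 0.4365) = 0.6961.
(b) Free chlorine required for 2.79 ppm HOCl: 2.79 / 0.6961 = 4.008 ppm.
(b) FC to add: 4.008 − 0.8 = 3.208 mg/L as Cl₂.
(b) Cl₂ equivalent: 3.208 mg/L × 825,000 L = 2647 g.
(b) Product at 62.9% available Cl: 2647 / 0.629 = 4207 g.

(a) 20.2 L; (b) 4.21 kg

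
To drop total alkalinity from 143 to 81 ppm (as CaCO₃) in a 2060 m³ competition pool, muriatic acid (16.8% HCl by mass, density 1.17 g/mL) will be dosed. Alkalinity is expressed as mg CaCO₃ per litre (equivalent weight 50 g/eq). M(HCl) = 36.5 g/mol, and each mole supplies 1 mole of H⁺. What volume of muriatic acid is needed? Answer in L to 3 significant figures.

474 L

Volume: 2060 m³ = 2,060,000 L.
Alkalinity to neutralize: (143 − 81) = 62 mg/L as CaCO₃ × 2,060,000 L = 127,700 g as CaCO₃.
Equivalents of H⁺ required: 127,700 ÷ 50 g/eq = 2554 eq = 2554 mol HCl.
Mass of HCl: 2554 × 36.5 = 93,240 g.
Mass of 16.8% solution: 93,240 / 0.168 = 555,000 g.
Volume: 555,000 g ÷ 1.17 g/mL = 474,300 mL.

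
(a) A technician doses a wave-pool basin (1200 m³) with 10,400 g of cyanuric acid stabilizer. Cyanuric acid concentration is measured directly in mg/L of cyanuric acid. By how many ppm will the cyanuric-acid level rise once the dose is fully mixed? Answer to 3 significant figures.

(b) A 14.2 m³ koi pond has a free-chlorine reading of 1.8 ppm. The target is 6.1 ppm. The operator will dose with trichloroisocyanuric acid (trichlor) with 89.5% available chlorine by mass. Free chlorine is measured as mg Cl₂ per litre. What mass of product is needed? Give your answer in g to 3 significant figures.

(a) Volume: 1200 m³ = 1,200,000 L.
(a) Rise: 10,400 g / 1,200,000 L × 1000 = 8.667 mg/L.

(b) Volume: 14.2 m³ = 14,200 L.
(b) Chlorine deficit: 6.1 − 1.8 = 4.3 ppm = 4.3 mg/L as Cl₂.
(b) Cl₂ equivalent needed: 4.3 mg/L × 14,200 L = 61,060 mg = 61.06 g.
(b) Product at 89.5% available chlorine: 61.06 / 0.895 = 68.22 g.

(a) 8.67 ppm; (b) 68.2 g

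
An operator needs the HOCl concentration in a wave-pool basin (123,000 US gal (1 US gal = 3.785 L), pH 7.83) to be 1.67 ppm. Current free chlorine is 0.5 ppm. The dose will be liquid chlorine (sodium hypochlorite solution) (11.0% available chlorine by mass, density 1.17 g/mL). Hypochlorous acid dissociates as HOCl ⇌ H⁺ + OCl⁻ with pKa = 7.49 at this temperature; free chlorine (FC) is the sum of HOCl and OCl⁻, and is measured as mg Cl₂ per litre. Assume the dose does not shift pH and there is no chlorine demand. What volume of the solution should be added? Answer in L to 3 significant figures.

Volume: 123,000 US gal × 3.785 L/gal = 465,555 L.
[OCl⁻]/[HOCl] = 10^(pH − pKa) = 10^(7.83 − 7.49) = 2.188; fraction as HOCl = 1/(1 + 2.188) = 0.3137.
Free chlorine required for 1.67 ppm HOCl: 1.67 / 0.3137 = 5.324 ppm.
FC to add: 5.324 − 0.5 = 4.824 mg/L as Cl₂.
Cl₂ equivalent: 4.824 mg/L × 465,555 L = 2246 g.
Product at 11.0% available Cl: 2246 / 0.11 = 20,410 g.
Volume: 20,410 g ÷ 1.17 g/mL = 17,450 mL.

17.4 L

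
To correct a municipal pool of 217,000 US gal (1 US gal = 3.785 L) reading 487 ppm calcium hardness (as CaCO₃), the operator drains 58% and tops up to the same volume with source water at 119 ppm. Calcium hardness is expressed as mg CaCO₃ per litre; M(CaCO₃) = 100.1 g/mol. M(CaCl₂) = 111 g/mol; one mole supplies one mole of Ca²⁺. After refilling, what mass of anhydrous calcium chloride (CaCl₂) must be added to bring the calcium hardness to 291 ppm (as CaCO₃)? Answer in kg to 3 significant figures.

15.9 kg

Volume: 217,000 US gal × 3.785 L/gal = 821,345 L.
After draining 58% and refilling: 487 × 0.42 + 119 × 0.58 = 273.56 ppm.
Deficit to target: 291 − 273.56 = 17.44 mg/L.
As CaCO₃: 17.44 mg/L × 821,345 L = 14,320 g; ÷ 100.1 = 143.1 mol Ca²⁺.
Mass: 143.1 × 111 = 15,880 g.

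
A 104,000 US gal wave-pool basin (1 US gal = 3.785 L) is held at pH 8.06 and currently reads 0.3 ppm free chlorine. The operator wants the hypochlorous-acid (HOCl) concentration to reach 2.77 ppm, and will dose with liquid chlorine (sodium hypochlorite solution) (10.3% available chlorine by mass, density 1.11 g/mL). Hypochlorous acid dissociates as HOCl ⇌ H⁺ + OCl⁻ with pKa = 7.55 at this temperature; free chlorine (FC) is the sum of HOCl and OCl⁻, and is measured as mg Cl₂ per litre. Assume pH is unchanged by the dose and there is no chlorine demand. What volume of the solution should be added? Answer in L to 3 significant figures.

39.4 L

Volume: 104,000 US gal × 3.785 L/gal = 393,640 L.
[OCl⁻]/[HOCl] = 10^(pH − pKa) = 10^(8.06 − 7.55) = 3.236; fraction as HOCl = 1/(1 + 3.236) = 0.2361.
Free chlorine required for 2.77 ppm HOCl: 2.77 / 0.2361 = 11.73 ppm.
FC to add: 11.73 − 0.3 = 11.43 mg/L as Cl₂.
Cl₂ equivalent: 11.43 mg/L × 393,640 L = 4501 g.
Product at 10.3% available Cl: 4501 / 0.103 = 43,700 g.
Volume: 43,700 g ÷ 1.11 g/mL = 39,370 mL.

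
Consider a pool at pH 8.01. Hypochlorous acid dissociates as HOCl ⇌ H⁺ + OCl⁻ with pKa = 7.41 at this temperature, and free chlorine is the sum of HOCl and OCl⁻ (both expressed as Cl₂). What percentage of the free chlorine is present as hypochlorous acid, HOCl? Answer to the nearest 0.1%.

20.1%

[OCl⁻]/[HOCl] = 10^(pH − pKa) = 10^(8.01 − 7.41) = 10^0.60 = 3.981.
Fraction as HOCl = 1 / (1 + 3.981) = 0.2008.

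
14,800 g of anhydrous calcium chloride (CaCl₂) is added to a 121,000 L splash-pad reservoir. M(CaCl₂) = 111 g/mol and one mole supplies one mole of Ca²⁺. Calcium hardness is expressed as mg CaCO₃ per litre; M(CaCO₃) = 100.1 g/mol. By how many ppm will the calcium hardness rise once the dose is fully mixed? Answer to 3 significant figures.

Moles of Ca²⁺: 14,800 g ÷ 111 g/mol = 133.3 mol.
As CaCO₃: 133.3 mol × 100.1 g/mol = 13,350 g.
Rise: 13,350 g / 121,000 L × 1000 = 110.3 mg/L.

110 ppm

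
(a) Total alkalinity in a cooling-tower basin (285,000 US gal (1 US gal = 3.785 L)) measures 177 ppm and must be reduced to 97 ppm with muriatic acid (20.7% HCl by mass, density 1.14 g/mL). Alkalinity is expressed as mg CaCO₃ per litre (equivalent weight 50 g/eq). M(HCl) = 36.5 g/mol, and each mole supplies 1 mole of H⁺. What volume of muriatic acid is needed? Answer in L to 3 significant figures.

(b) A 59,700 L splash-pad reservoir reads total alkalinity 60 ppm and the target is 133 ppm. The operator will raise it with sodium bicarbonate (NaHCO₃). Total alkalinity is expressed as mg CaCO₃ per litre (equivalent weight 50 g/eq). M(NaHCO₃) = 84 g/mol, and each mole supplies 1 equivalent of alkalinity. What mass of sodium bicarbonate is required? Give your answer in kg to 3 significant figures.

(a) Volume: 285,000 US gal × 3.785 L/gal = 1,078,725 L.
(a) Alkalinity to neutralize: (177 − 97) = 80 mg/L as CaCO₃ × 1,078,725 L = 86,300 g as CaCO₃.
(a) Equivalents of H⁺ required: 86,300 ÷ 50 g/eq = 1726 eq = 1726 mol HCl.
(a) Mass of HCl: 1726 × 36.5 = 63,000 g.
(a) Mass of 20.7% solution: 63,000 / 0.207 = 304,300 g.
(a) Volume: 304,300 g ÷ 1.14 g/mL = 267,000 mL.

(b) Alkalinity to add: (133 − 60) = 73 mg/L as CaCO₃ × 59,700 L = 4358 g as CaCO₃.
(b) Equivalents: 4358 g ÷ 50 g/eq = 87.16 eq.
(b) NaHCO₃ supplies 1 eq per mole → 87.16 mol.
(b) Mass: 87.16 mol × 84 g/mol = 7322 g.

(a) 267 L; (b) 7.32 kg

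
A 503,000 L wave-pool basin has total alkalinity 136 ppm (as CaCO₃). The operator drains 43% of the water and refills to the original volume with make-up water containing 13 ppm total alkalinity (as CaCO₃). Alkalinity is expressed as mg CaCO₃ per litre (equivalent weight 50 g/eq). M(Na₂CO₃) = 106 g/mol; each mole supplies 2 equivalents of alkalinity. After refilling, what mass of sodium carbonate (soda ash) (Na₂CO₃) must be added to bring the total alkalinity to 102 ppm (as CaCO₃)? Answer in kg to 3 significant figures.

10.1 kg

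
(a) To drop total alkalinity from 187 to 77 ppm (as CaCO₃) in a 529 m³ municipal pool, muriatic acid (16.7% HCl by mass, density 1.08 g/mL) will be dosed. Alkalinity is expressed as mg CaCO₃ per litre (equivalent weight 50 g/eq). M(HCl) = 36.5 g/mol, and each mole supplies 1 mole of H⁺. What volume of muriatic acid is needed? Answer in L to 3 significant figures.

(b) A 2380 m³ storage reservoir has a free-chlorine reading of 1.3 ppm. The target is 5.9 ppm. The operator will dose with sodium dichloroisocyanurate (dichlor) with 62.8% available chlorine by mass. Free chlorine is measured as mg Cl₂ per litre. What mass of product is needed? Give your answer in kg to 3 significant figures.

(a) 236 L; (b) 17.4 kg

(a) Volume: 529 m³ = 529,000 L.
(a) Alkalinity to neutralize: (187 − 77) = 110 mg/L as CaCO₃ × 529,000 L = 58,190 g as CaCO₃.
(a) Equivalents of H⁺ required: 58,190 ÷ 50 g/eq = 1164 eq = 1164 mol HCl.
(a) Mass of HCl: 1164 × 36.5 = 42,480 g.
(a) Mass of 16.7% solution: 42,480 / 0.167 = 254,400 g.
(a) Volume: 254,400 g ÷ 1.08 g/mL = 235,500 mL.

(b) Volume: 2380 m³ = 2,380,000 L.
(b) Chlorine deficit: 5.9 − 1.3 = 4.6 ppm = 4.6 mg/L as Cl₂.
(b) Cl₂ equivalent needed: 4.6 mg/L × 2,380,000 L = 10,950,000 mg = 10,950 g.
(b) Product at 62.8% available chlorine: 10,950 / 0.628 = 17,430 g.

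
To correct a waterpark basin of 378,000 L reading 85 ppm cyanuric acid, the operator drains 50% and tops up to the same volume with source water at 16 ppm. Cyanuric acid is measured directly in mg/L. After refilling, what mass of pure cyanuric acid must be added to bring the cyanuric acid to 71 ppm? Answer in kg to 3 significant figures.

7.75 kg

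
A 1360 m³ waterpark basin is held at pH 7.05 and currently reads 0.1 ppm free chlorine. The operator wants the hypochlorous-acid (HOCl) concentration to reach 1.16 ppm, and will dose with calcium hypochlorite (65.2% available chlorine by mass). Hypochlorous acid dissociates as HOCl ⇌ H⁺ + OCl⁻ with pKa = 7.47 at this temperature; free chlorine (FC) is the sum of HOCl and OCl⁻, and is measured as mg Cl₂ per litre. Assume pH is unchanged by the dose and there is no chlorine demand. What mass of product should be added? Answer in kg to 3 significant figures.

Volume: 1360 m³ = 1,360,000 L.
[OCl⁻]/[HOCl] = 10^(pH − pKa) = 10^(7.05 − 7.47) = 0.3802; fraction as HOCl = 1/(1 + 0.3802) = 0.7245.
Free chlorine required for 1.16 ppm HOCl: 1.16 / 0.7245 = 1.601 ppm.
FC to add: 1.601 − 0.1 = 1.501 mg/L as Cl₂.
Cl₂ equivalent: 1.501 mg/L × 1,360,000 L = 2041 g.
Product at 65.2% available Cl: 2041 / 0.652 = 3131 g.

3.13 kg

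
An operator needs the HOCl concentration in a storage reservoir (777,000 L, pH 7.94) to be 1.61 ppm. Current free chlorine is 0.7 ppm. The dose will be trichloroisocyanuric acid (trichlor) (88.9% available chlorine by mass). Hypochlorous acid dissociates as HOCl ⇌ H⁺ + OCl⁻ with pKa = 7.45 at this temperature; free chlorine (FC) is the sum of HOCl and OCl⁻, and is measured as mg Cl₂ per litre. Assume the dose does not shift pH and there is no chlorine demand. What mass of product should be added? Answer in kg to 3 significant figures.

5.14 kg

[OCl⁻]/[HOCl] = 10^(pH − pKa) = 10^(7.94 − 7.45) = 3.09; fraction as HOCl = 1/(1 + 3.09) = 0.2445.
Free chlorine required for 1.61 ppm HOCl: 1.61 / 0.2445 = 6.585 ppm.
FC to add: 6.585 − 0.7 = 5.885 mg/L as Cl₂.
Cl₂ equivalent: 5.885 mg/L × 777,000 L = 4573 g.
Product at 88.9% available Cl: 4573 / 0.889 = 5144 g.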